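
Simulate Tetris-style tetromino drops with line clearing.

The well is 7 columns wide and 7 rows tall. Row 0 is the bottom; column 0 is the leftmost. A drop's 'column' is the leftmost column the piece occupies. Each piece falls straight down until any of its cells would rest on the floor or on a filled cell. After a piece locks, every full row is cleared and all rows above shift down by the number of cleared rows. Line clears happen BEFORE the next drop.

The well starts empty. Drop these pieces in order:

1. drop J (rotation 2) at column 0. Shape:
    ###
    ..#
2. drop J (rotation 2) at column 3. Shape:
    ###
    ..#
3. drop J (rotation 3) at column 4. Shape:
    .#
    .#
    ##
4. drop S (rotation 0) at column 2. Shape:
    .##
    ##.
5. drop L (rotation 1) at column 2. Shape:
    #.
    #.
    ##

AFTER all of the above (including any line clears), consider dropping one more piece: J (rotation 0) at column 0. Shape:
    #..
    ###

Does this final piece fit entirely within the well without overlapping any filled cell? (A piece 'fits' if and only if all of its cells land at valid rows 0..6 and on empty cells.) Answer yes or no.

Answer: no

Derivation:
Drop 1: J rot2 at col 0 lands with bottom-row=0; cleared 0 line(s) (total 0); column heights now [2 2 2 0 0 0 0], max=2
Drop 2: J rot2 at col 3 lands with bottom-row=0; cleared 0 line(s) (total 0); column heights now [2 2 2 2 2 2 0], max=2
Drop 3: J rot3 at col 4 lands with bottom-row=2; cleared 0 line(s) (total 0); column heights now [2 2 2 2 3 5 0], max=5
Drop 4: S rot0 at col 2 lands with bottom-row=2; cleared 0 line(s) (total 0); column heights now [2 2 3 4 4 5 0], max=5
Drop 5: L rot1 at col 2 lands with bottom-row=4; cleared 0 line(s) (total 0); column heights now [2 2 7 5 4 5 0], max=7
Test piece J rot0 at col 0 (width 3): heights before test = [2 2 7 5 4 5 0]; fits = False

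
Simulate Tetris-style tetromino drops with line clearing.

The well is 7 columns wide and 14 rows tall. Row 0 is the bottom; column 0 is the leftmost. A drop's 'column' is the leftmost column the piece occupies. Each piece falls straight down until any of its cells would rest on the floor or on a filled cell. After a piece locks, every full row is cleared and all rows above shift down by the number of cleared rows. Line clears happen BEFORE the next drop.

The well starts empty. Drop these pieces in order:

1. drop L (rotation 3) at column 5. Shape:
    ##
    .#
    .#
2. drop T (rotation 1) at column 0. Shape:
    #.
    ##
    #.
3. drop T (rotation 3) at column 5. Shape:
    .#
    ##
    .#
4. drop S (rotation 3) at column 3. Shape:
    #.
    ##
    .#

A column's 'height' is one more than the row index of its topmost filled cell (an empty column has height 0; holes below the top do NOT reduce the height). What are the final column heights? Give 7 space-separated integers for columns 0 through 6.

Answer: 3 2 0 3 2 5 6

Derivation:
Drop 1: L rot3 at col 5 lands with bottom-row=0; cleared 0 line(s) (total 0); column heights now [0 0 0 0 0 3 3], max=3
Drop 2: T rot1 at col 0 lands with bottom-row=0; cleared 0 line(s) (total 0); column heights now [3 2 0 0 0 3 3], max=3
Drop 3: T rot3 at col 5 lands with bottom-row=3; cleared 0 line(s) (total 0); column heights now [3 2 0 0 0 5 6], max=6
Drop 4: S rot3 at col 3 lands with bottom-row=0; cleared 0 line(s) (total 0); column heights now [3 2 0 3 2 5 6], max=6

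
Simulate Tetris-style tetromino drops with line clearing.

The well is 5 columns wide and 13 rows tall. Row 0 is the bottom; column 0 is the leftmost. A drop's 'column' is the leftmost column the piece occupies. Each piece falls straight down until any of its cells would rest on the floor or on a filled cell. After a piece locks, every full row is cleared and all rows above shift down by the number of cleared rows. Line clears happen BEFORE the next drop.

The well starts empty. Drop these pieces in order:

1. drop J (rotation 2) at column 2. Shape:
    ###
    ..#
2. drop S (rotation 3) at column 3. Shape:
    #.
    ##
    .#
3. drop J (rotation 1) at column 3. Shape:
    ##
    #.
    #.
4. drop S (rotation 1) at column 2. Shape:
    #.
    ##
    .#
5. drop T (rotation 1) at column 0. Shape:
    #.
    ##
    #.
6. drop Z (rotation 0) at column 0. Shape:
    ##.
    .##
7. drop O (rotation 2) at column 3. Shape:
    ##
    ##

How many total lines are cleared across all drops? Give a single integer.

Answer: 1

Derivation:
Drop 1: J rot2 at col 2 lands with bottom-row=0; cleared 0 line(s) (total 0); column heights now [0 0 2 2 2], max=2
Drop 2: S rot3 at col 3 lands with bottom-row=2; cleared 0 line(s) (total 0); column heights now [0 0 2 5 4], max=5
Drop 3: J rot1 at col 3 lands with bottom-row=5; cleared 0 line(s) (total 0); column heights now [0 0 2 8 8], max=8
Drop 4: S rot1 at col 2 lands with bottom-row=8; cleared 0 line(s) (total 0); column heights now [0 0 11 10 8], max=11
Drop 5: T rot1 at col 0 lands with bottom-row=0; cleared 1 line(s) (total 1); column heights now [2 0 10 9 7], max=10
Drop 6: Z rot0 at col 0 lands with bottom-row=10; cleared 0 line(s) (total 1); column heights now [12 12 11 9 7], max=12
Drop 7: O rot2 at col 3 lands with bottom-row=9; cleared 0 line(s) (total 1); column heights now [12 12 11 11 11], max=12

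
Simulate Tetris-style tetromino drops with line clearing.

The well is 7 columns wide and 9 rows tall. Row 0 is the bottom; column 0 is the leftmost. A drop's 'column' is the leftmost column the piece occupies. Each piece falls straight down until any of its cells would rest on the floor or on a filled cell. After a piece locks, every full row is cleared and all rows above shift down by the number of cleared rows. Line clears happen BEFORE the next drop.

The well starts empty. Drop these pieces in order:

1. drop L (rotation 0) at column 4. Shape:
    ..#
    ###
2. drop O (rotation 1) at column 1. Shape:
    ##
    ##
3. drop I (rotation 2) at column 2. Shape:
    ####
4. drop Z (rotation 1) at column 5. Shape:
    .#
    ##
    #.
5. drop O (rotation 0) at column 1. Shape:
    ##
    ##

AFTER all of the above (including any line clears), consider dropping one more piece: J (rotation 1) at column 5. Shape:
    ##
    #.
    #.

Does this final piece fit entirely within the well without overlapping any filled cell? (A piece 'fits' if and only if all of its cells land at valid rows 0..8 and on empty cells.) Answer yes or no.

Answer: yes

Derivation:
Drop 1: L rot0 at col 4 lands with bottom-row=0; cleared 0 line(s) (total 0); column heights now [0 0 0 0 1 1 2], max=2
Drop 2: O rot1 at col 1 lands with bottom-row=0; cleared 0 line(s) (total 0); column heights now [0 2 2 0 1 1 2], max=2
Drop 3: I rot2 at col 2 lands with bottom-row=2; cleared 0 line(s) (total 0); column heights now [0 2 3 3 3 3 2], max=3
Drop 4: Z rot1 at col 5 lands with bottom-row=3; cleared 0 line(s) (total 0); column heights now [0 2 3 3 3 5 6], max=6
Drop 5: O rot0 at col 1 lands with bottom-row=3; cleared 0 line(s) (total 0); column heights now [0 5 5 3 3 5 6], max=6
Test piece J rot1 at col 5 (width 2): heights before test = [0 5 5 3 3 5 6]; fits = True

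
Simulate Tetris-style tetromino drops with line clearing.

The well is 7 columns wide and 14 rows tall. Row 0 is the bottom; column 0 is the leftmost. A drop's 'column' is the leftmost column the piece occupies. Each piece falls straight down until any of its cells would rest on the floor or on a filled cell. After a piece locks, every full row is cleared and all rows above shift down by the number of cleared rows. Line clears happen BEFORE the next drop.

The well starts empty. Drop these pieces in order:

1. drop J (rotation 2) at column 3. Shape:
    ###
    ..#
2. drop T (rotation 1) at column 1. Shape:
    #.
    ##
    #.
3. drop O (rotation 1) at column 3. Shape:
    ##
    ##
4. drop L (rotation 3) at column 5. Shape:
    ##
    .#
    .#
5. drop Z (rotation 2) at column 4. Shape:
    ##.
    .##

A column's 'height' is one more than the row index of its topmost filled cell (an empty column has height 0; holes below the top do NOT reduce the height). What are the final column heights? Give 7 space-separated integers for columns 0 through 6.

Answer: 0 3 2 4 5 5 4

Derivation:
Drop 1: J rot2 at col 3 lands with bottom-row=0; cleared 0 line(s) (total 0); column heights now [0 0 0 2 2 2 0], max=2
Drop 2: T rot1 at col 1 lands with bottom-row=0; cleared 0 line(s) (total 0); column heights now [0 3 2 2 2 2 0], max=3
Drop 3: O rot1 at col 3 lands with bottom-row=2; cleared 0 line(s) (total 0); column heights now [0 3 2 4 4 2 0], max=4
Drop 4: L rot3 at col 5 lands with bottom-row=0; cleared 0 line(s) (total 0); column heights now [0 3 2 4 4 3 3], max=4
Drop 5: Z rot2 at col 4 lands with bottom-row=3; cleared 0 line(s) (total 0); column heights now [0 3 2 4 5 5 4], max=5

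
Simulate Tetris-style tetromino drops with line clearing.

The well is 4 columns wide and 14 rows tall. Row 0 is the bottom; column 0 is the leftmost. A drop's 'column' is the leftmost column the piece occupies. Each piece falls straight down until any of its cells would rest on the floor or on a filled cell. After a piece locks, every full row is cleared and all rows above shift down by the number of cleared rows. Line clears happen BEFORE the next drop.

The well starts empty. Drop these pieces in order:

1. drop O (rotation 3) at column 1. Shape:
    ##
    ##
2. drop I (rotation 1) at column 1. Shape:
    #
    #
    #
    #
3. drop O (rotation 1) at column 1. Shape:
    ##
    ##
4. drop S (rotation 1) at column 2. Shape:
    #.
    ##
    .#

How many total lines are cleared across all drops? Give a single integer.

Answer: 0

Derivation:
Drop 1: O rot3 at col 1 lands with bottom-row=0; cleared 0 line(s) (total 0); column heights now [0 2 2 0], max=2
Drop 2: I rot1 at col 1 lands with bottom-row=2; cleared 0 line(s) (total 0); column heights now [0 6 2 0], max=6
Drop 3: O rot1 at col 1 lands with bottom-row=6; cleared 0 line(s) (total 0); column heights now [0 8 8 0], max=8
Drop 4: S rot1 at col 2 lands with bottom-row=7; cleared 0 line(s) (total 0); column heights now [0 8 10 9], max=10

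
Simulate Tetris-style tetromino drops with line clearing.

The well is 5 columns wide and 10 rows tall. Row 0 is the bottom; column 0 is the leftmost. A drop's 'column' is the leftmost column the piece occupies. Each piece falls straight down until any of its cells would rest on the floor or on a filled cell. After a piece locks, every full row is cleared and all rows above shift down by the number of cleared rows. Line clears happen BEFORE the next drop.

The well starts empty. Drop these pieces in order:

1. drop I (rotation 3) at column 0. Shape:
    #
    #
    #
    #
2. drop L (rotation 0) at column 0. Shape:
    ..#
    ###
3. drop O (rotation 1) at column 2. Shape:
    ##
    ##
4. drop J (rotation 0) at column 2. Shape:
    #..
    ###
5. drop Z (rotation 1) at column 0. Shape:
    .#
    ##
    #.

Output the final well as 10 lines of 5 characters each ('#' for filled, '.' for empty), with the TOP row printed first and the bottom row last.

Answer: ..#..
..###
.###.
####.
#.#..
###..
#....
#....
#....
#....

Derivation:
Drop 1: I rot3 at col 0 lands with bottom-row=0; cleared 0 line(s) (total 0); column heights now [4 0 0 0 0], max=4
Drop 2: L rot0 at col 0 lands with bottom-row=4; cleared 0 line(s) (total 0); column heights now [5 5 6 0 0], max=6
Drop 3: O rot1 at col 2 lands with bottom-row=6; cleared 0 line(s) (total 0); column heights now [5 5 8 8 0], max=8
Drop 4: J rot0 at col 2 lands with bottom-row=8; cleared 0 line(s) (total 0); column heights now [5 5 10 9 9], max=10
Drop 5: Z rot1 at col 0 lands with bottom-row=5; cleared 0 line(s) (total 0); column heights now [7 8 10 9 9], max=10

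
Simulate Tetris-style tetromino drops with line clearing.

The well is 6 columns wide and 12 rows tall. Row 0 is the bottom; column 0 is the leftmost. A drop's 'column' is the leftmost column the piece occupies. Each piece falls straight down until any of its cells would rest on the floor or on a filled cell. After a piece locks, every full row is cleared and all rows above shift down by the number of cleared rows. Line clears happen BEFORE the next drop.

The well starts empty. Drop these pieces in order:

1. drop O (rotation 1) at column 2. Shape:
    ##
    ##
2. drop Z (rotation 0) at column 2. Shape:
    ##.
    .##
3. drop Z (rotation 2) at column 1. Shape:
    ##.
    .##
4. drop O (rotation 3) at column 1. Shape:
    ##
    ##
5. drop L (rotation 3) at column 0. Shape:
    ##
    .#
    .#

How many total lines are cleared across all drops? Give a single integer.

Answer: 0

Derivation:
Drop 1: O rot1 at col 2 lands with bottom-row=0; cleared 0 line(s) (total 0); column heights now [0 0 2 2 0 0], max=2
Drop 2: Z rot0 at col 2 lands with bottom-row=2; cleared 0 line(s) (total 0); column heights now [0 0 4 4 3 0], max=4
Drop 3: Z rot2 at col 1 lands with bottom-row=4; cleared 0 line(s) (total 0); column heights now [0 6 6 5 3 0], max=6
Drop 4: O rot3 at col 1 lands with bottom-row=6; cleared 0 line(s) (total 0); column heights now [0 8 8 5 3 0], max=8
Drop 5: L rot3 at col 0 lands with bottom-row=8; cleared 0 line(s) (total 0); column heights now [11 11 8 5 3 0], max=11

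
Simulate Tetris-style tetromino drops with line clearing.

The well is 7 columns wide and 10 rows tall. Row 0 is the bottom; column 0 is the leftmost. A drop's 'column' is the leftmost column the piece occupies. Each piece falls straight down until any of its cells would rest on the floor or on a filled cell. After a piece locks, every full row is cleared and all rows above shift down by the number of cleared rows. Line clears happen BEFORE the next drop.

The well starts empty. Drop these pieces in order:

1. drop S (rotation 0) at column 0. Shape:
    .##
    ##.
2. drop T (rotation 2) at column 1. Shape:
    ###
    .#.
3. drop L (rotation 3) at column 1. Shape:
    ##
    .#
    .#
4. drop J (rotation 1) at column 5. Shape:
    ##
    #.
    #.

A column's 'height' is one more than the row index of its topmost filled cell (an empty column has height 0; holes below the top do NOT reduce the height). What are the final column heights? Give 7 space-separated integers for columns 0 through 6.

Drop 1: S rot0 at col 0 lands with bottom-row=0; cleared 0 line(s) (total 0); column heights now [1 2 2 0 0 0 0], max=2
Drop 2: T rot2 at col 1 lands with bottom-row=2; cleared 0 line(s) (total 0); column heights now [1 4 4 4 0 0 0], max=4
Drop 3: L rot3 at col 1 lands with bottom-row=4; cleared 0 line(s) (total 0); column heights now [1 7 7 4 0 0 0], max=7
Drop 4: J rot1 at col 5 lands with bottom-row=0; cleared 0 line(s) (total 0); column heights now [1 7 7 4 0 3 3], max=7

Answer: 1 7 7 4 0 3 3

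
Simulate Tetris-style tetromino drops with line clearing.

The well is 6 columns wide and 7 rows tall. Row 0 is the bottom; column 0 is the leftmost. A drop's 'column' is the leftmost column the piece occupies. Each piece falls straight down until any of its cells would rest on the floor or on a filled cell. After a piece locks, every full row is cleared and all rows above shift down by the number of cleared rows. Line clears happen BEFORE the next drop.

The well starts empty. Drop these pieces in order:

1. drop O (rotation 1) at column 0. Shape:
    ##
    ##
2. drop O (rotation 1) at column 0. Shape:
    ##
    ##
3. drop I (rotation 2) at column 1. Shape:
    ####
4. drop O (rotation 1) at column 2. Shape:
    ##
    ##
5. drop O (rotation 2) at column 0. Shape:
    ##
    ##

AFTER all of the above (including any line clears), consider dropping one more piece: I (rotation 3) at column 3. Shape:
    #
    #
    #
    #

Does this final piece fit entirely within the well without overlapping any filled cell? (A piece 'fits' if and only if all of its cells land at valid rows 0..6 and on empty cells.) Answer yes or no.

Answer: no

Derivation:
Drop 1: O rot1 at col 0 lands with bottom-row=0; cleared 0 line(s) (total 0); column heights now [2 2 0 0 0 0], max=2
Drop 2: O rot1 at col 0 lands with bottom-row=2; cleared 0 line(s) (total 0); column heights now [4 4 0 0 0 0], max=4
Drop 3: I rot2 at col 1 lands with bottom-row=4; cleared 0 line(s) (total 0); column heights now [4 5 5 5 5 0], max=5
Drop 4: O rot1 at col 2 lands with bottom-row=5; cleared 0 line(s) (total 0); column heights now [4 5 7 7 5 0], max=7
Drop 5: O rot2 at col 0 lands with bottom-row=5; cleared 0 line(s) (total 0); column heights now [7 7 7 7 5 0], max=7
Test piece I rot3 at col 3 (width 1): heights before test = [7 7 7 7 5 0]; fits = False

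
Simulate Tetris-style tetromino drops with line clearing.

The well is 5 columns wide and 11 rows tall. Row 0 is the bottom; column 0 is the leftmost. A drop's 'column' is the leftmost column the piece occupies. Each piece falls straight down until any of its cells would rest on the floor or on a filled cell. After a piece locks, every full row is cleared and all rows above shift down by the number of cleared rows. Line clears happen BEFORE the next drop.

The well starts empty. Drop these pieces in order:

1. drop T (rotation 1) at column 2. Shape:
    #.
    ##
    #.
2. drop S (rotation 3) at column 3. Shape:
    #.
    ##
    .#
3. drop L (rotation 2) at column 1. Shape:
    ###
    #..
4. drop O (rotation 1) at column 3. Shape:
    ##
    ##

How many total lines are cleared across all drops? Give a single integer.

Answer: 0

Derivation:
Drop 1: T rot1 at col 2 lands with bottom-row=0; cleared 0 line(s) (total 0); column heights now [0 0 3 2 0], max=3
Drop 2: S rot3 at col 3 lands with bottom-row=1; cleared 0 line(s) (total 0); column heights now [0 0 3 4 3], max=4
Drop 3: L rot2 at col 1 lands with bottom-row=3; cleared 0 line(s) (total 0); column heights now [0 5 5 5 3], max=5
Drop 4: O rot1 at col 3 lands with bottom-row=5; cleared 0 line(s) (total 0); column heights now [0 5 5 7 7], max=7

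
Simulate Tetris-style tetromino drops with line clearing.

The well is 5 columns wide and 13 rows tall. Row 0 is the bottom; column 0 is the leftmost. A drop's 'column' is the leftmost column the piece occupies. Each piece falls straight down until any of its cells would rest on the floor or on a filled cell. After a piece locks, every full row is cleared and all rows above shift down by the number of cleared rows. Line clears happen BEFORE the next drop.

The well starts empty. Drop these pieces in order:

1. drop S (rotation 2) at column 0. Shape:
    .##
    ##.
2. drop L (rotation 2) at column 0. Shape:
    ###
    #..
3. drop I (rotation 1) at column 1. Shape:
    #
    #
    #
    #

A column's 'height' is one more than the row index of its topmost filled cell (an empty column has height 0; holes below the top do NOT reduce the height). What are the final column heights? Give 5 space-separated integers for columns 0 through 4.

Answer: 3 7 3 0 0

Derivation:
Drop 1: S rot2 at col 0 lands with bottom-row=0; cleared 0 line(s) (total 0); column heights now [1 2 2 0 0], max=2
Drop 2: L rot2 at col 0 lands with bottom-row=1; cleared 0 line(s) (total 0); column heights now [3 3 3 0 0], max=3
Drop 3: I rot1 at col 1 lands with bottom-row=3; cleared 0 line(s) (total 0); column heights now [3 7 3 0 0], max=7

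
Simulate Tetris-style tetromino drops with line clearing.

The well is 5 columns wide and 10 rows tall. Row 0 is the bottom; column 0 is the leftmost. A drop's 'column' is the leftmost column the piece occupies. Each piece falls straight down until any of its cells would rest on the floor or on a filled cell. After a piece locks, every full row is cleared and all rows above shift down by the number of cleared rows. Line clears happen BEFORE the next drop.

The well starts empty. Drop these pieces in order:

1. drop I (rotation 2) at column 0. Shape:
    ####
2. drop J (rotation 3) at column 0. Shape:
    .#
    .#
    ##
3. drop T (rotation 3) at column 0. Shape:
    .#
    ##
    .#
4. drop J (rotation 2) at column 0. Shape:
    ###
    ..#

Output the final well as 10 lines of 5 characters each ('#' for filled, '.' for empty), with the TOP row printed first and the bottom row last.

Drop 1: I rot2 at col 0 lands with bottom-row=0; cleared 0 line(s) (total 0); column heights now [1 1 1 1 0], max=1
Drop 2: J rot3 at col 0 lands with bottom-row=1; cleared 0 line(s) (total 0); column heights now [2 4 1 1 0], max=4
Drop 3: T rot3 at col 0 lands with bottom-row=4; cleared 0 line(s) (total 0); column heights now [6 7 1 1 0], max=7
Drop 4: J rot2 at col 0 lands with bottom-row=6; cleared 0 line(s) (total 0); column heights now [8 8 8 1 0], max=8

Answer: .....
.....
###..
.##..
##...
.#...
.#...
.#...
##...
####.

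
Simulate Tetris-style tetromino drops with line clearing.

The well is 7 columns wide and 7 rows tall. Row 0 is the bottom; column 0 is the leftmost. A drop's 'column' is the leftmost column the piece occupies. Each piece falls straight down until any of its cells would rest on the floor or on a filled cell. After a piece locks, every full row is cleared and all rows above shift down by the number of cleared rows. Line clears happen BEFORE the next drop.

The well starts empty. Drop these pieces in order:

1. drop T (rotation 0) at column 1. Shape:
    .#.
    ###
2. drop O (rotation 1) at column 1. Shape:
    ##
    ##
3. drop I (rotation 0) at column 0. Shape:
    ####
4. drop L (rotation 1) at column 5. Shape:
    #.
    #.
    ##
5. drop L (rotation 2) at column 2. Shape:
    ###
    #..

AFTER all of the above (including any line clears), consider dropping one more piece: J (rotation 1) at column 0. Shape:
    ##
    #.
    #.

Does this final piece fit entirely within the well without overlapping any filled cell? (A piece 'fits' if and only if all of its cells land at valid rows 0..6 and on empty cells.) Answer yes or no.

Answer: no

Derivation:
Drop 1: T rot0 at col 1 lands with bottom-row=0; cleared 0 line(s) (total 0); column heights now [0 1 2 1 0 0 0], max=2
Drop 2: O rot1 at col 1 lands with bottom-row=2; cleared 0 line(s) (total 0); column heights now [0 4 4 1 0 0 0], max=4
Drop 3: I rot0 at col 0 lands with bottom-row=4; cleared 0 line(s) (total 0); column heights now [5 5 5 5 0 0 0], max=5
Drop 4: L rot1 at col 5 lands with bottom-row=0; cleared 0 line(s) (total 0); column heights now [5 5 5 5 0 3 1], max=5
Drop 5: L rot2 at col 2 lands with bottom-row=5; cleared 0 line(s) (total 0); column heights now [5 5 7 7 7 3 1], max=7
Test piece J rot1 at col 0 (width 2): heights before test = [5 5 7 7 7 3 1]; fits = False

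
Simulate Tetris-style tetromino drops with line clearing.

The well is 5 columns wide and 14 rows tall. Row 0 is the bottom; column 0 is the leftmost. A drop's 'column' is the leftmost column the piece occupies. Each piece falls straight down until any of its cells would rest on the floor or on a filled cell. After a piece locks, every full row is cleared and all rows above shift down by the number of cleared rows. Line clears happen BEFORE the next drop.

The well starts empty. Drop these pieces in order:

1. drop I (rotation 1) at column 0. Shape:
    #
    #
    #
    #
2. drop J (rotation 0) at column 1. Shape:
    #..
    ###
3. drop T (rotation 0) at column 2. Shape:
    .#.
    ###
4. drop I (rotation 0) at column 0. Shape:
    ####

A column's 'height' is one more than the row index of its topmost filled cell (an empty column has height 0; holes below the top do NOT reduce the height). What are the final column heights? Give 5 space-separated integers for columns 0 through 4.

Answer: 4 4 4 4 0

Derivation:
Drop 1: I rot1 at col 0 lands with bottom-row=0; cleared 0 line(s) (total 0); column heights now [4 0 0 0 0], max=4
Drop 2: J rot0 at col 1 lands with bottom-row=0; cleared 0 line(s) (total 0); column heights now [4 2 1 1 0], max=4
Drop 3: T rot0 at col 2 lands with bottom-row=1; cleared 1 line(s) (total 1); column heights now [3 1 1 2 0], max=3
Drop 4: I rot0 at col 0 lands with bottom-row=3; cleared 0 line(s) (total 1); column heights now [4 4 4 4 0], max=4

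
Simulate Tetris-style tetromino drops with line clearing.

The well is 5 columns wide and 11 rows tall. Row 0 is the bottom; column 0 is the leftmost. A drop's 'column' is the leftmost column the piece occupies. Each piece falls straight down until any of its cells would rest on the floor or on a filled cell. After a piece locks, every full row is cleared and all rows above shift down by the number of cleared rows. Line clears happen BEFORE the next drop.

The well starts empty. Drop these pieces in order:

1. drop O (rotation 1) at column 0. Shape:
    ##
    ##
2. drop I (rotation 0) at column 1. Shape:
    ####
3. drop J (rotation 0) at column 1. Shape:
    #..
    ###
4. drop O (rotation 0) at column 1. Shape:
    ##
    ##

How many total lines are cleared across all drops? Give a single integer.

Drop 1: O rot1 at col 0 lands with bottom-row=0; cleared 0 line(s) (total 0); column heights now [2 2 0 0 0], max=2
Drop 2: I rot0 at col 1 lands with bottom-row=2; cleared 0 line(s) (total 0); column heights now [2 3 3 3 3], max=3
Drop 3: J rot0 at col 1 lands with bottom-row=3; cleared 0 line(s) (total 0); column heights now [2 5 4 4 3], max=5
Drop 4: O rot0 at col 1 lands with bottom-row=5; cleared 0 line(s) (total 0); column heights now [2 7 7 4 3], max=7

Answer: 0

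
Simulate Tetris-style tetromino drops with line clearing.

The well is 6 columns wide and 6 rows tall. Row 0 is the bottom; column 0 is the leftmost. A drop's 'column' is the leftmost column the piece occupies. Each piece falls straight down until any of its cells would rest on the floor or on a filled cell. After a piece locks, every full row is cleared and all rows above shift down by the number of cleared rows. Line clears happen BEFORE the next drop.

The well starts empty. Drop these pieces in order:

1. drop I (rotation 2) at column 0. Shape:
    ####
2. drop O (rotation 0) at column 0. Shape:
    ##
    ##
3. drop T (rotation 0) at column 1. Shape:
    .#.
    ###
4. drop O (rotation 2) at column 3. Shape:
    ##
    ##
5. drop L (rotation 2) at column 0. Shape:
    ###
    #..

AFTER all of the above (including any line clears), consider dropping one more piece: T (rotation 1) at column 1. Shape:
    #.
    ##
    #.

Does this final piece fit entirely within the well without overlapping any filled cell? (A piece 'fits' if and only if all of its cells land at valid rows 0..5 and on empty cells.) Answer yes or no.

Drop 1: I rot2 at col 0 lands with bottom-row=0; cleared 0 line(s) (total 0); column heights now [1 1 1 1 0 0], max=1
Drop 2: O rot0 at col 0 lands with bottom-row=1; cleared 0 line(s) (total 0); column heights now [3 3 1 1 0 0], max=3
Drop 3: T rot0 at col 1 lands with bottom-row=3; cleared 0 line(s) (total 0); column heights now [3 4 5 4 0 0], max=5
Drop 4: O rot2 at col 3 lands with bottom-row=4; cleared 0 line(s) (total 0); column heights now [3 4 5 6 6 0], max=6
Drop 5: L rot2 at col 0 lands with bottom-row=4; cleared 0 line(s) (total 0); column heights now [6 6 6 6 6 0], max=6
Test piece T rot1 at col 1 (width 2): heights before test = [6 6 6 6 6 0]; fits = False

Answer: no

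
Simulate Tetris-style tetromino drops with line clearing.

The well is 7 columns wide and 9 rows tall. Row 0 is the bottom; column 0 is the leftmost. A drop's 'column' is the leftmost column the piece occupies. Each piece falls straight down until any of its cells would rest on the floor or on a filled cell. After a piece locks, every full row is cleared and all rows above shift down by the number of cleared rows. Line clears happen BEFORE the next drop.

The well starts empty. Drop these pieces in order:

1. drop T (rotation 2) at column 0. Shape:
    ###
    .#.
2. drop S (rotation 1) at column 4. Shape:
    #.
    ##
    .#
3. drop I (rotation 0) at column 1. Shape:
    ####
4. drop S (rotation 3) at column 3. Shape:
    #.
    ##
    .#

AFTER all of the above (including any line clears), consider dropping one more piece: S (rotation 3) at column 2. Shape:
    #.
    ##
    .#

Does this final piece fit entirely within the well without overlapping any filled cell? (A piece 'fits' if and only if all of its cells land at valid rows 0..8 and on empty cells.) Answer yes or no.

Drop 1: T rot2 at col 0 lands with bottom-row=0; cleared 0 line(s) (total 0); column heights now [2 2 2 0 0 0 0], max=2
Drop 2: S rot1 at col 4 lands with bottom-row=0; cleared 0 line(s) (total 0); column heights now [2 2 2 0 3 2 0], max=3
Drop 3: I rot0 at col 1 lands with bottom-row=3; cleared 0 line(s) (total 0); column heights now [2 4 4 4 4 2 0], max=4
Drop 4: S rot3 at col 3 lands with bottom-row=4; cleared 0 line(s) (total 0); column heights now [2 4 4 7 6 2 0], max=7
Test piece S rot3 at col 2 (width 2): heights before test = [2 4 4 7 6 2 0]; fits = False

Answer: no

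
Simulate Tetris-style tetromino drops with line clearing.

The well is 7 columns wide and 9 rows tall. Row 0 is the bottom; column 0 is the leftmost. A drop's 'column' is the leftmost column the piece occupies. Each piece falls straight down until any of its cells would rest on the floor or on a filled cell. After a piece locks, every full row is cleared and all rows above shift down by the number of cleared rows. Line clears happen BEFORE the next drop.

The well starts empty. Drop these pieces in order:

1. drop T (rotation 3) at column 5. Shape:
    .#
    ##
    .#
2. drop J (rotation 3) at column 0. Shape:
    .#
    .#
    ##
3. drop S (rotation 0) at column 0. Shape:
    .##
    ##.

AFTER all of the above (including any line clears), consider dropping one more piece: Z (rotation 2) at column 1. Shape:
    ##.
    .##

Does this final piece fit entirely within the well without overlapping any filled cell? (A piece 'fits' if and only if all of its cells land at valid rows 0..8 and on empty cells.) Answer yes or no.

Answer: yes

Derivation:
Drop 1: T rot3 at col 5 lands with bottom-row=0; cleared 0 line(s) (total 0); column heights now [0 0 0 0 0 2 3], max=3
Drop 2: J rot3 at col 0 lands with bottom-row=0; cleared 0 line(s) (total 0); column heights now [1 3 0 0 0 2 3], max=3
Drop 3: S rot0 at col 0 lands with bottom-row=3; cleared 0 line(s) (total 0); column heights now [4 5 5 0 0 2 3], max=5
Test piece Z rot2 at col 1 (width 3): heights before test = [4 5 5 0 0 2 3]; fits = True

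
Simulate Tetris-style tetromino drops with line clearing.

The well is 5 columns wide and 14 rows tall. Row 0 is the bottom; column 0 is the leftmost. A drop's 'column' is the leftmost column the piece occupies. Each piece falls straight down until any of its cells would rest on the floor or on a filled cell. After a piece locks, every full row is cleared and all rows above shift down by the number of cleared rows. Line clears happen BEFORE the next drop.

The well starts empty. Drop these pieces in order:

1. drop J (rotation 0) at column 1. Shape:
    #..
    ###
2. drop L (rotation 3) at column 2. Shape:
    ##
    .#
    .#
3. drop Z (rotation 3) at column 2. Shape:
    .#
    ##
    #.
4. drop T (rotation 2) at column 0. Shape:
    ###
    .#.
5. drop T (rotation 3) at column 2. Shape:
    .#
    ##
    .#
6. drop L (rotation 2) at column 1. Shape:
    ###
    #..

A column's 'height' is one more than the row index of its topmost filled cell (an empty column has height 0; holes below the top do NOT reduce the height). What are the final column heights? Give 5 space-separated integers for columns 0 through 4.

Drop 1: J rot0 at col 1 lands with bottom-row=0; cleared 0 line(s) (total 0); column heights now [0 2 1 1 0], max=2
Drop 2: L rot3 at col 2 lands with bottom-row=1; cleared 0 line(s) (total 0); column heights now [0 2 4 4 0], max=4
Drop 3: Z rot3 at col 2 lands with bottom-row=4; cleared 0 line(s) (total 0); column heights now [0 2 6 7 0], max=7
Drop 4: T rot2 at col 0 lands with bottom-row=5; cleared 0 line(s) (total 0); column heights now [7 7 7 7 0], max=7
Drop 5: T rot3 at col 2 lands with bottom-row=7; cleared 0 line(s) (total 0); column heights now [7 7 9 10 0], max=10
Drop 6: L rot2 at col 1 lands with bottom-row=9; cleared 0 line(s) (total 0); column heights now [7 11 11 11 0], max=11

Answer: 7 11 11 11 0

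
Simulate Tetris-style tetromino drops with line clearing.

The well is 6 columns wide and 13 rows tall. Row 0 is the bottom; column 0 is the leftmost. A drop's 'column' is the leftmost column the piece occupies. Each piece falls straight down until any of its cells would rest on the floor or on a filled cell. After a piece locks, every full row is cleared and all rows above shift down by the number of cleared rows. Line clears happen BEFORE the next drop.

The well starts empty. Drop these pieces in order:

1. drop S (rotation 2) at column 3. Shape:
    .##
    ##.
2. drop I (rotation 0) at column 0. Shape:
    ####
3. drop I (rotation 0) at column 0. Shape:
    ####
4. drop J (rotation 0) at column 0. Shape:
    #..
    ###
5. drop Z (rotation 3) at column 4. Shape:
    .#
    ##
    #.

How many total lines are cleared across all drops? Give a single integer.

Answer: 1

Derivation:
Drop 1: S rot2 at col 3 lands with bottom-row=0; cleared 0 line(s) (total 0); column heights now [0 0 0 1 2 2], max=2
Drop 2: I rot0 at col 0 lands with bottom-row=1; cleared 1 line(s) (total 1); column heights now [0 0 0 1 1 0], max=1
Drop 3: I rot0 at col 0 lands with bottom-row=1; cleared 0 line(s) (total 1); column heights now [2 2 2 2 1 0], max=2
Drop 4: J rot0 at col 0 lands with bottom-row=2; cleared 0 line(s) (total 1); column heights now [4 3 3 2 1 0], max=4
Drop 5: Z rot3 at col 4 lands with bottom-row=1; cleared 0 line(s) (total 1); column heights now [4 3 3 2 3 4], max=4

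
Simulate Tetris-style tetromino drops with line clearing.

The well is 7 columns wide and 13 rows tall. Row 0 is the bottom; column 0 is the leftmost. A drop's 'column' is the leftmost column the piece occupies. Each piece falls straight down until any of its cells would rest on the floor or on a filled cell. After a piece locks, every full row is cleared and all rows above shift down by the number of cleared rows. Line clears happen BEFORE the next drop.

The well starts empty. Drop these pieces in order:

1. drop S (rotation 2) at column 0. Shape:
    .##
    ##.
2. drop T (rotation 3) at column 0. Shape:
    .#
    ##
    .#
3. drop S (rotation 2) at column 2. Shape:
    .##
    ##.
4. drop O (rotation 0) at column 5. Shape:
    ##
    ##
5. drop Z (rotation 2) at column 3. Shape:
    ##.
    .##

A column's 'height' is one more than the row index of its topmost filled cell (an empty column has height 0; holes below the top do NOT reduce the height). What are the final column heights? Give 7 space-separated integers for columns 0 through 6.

Answer: 4 5 3 6 6 5 2

Derivation:
Drop 1: S rot2 at col 0 lands with bottom-row=0; cleared 0 line(s) (total 0); column heights now [1 2 2 0 0 0 0], max=2
Drop 2: T rot3 at col 0 lands with bottom-row=2; cleared 0 line(s) (total 0); column heights now [4 5 2 0 0 0 0], max=5
Drop 3: S rot2 at col 2 lands with bottom-row=2; cleared 0 line(s) (total 0); column heights now [4 5 3 4 4 0 0], max=5
Drop 4: O rot0 at col 5 lands with bottom-row=0; cleared 0 line(s) (total 0); column heights now [4 5 3 4 4 2 2], max=5
Drop 5: Z rot2 at col 3 lands with bottom-row=4; cleared 0 line(s) (total 0); column heights now [4 5 3 6 6 5 2], max=6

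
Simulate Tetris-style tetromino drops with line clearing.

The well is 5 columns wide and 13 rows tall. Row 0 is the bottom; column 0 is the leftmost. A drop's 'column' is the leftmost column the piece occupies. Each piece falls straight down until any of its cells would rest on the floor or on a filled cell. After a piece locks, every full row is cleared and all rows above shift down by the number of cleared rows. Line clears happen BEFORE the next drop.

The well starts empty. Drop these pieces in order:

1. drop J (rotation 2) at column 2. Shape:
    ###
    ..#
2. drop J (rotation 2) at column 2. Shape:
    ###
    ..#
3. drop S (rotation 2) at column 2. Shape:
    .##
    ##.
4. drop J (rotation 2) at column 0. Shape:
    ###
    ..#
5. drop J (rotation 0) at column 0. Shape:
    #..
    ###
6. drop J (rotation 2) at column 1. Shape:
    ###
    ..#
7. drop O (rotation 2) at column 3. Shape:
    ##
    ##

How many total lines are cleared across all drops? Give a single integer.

Answer: 0

Derivation:
Drop 1: J rot2 at col 2 lands with bottom-row=0; cleared 0 line(s) (total 0); column heights now [0 0 2 2 2], max=2
Drop 2: J rot2 at col 2 lands with bottom-row=2; cleared 0 line(s) (total 0); column heights now [0 0 4 4 4], max=4
Drop 3: S rot2 at col 2 lands with bottom-row=4; cleared 0 line(s) (total 0); column heights now [0 0 5 6 6], max=6
Drop 4: J rot2 at col 0 lands with bottom-row=5; cleared 0 line(s) (total 0); column heights now [7 7 7 6 6], max=7
Drop 5: J rot0 at col 0 lands with bottom-row=7; cleared 0 line(s) (total 0); column heights now [9 8 8 6 6], max=9
Drop 6: J rot2 at col 1 lands with bottom-row=7; cleared 0 line(s) (total 0); column heights now [9 9 9 9 6], max=9
Drop 7: O rot2 at col 3 lands with bottom-row=9; cleared 0 line(s) (total 0); column heights now [9 9 9 11 11], max=11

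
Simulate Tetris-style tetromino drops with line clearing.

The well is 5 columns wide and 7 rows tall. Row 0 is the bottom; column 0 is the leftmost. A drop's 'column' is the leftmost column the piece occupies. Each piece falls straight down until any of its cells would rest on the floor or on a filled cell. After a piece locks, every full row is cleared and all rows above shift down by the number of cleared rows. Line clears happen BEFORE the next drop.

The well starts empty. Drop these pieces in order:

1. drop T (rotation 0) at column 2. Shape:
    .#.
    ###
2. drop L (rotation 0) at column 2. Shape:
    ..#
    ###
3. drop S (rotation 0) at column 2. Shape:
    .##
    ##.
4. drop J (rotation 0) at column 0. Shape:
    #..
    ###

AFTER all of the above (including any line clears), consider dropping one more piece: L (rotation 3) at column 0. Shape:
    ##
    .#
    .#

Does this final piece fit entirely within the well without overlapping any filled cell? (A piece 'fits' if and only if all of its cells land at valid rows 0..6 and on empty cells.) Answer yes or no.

Drop 1: T rot0 at col 2 lands with bottom-row=0; cleared 0 line(s) (total 0); column heights now [0 0 1 2 1], max=2
Drop 2: L rot0 at col 2 lands with bottom-row=2; cleared 0 line(s) (total 0); column heights now [0 0 3 3 4], max=4
Drop 3: S rot0 at col 2 lands with bottom-row=3; cleared 0 line(s) (total 0); column heights now [0 0 4 5 5], max=5
Drop 4: J rot0 at col 0 lands with bottom-row=4; cleared 1 line(s) (total 1); column heights now [5 0 4 4 4], max=5
Test piece L rot3 at col 0 (width 2): heights before test = [5 0 4 4 4]; fits = True

Answer: yes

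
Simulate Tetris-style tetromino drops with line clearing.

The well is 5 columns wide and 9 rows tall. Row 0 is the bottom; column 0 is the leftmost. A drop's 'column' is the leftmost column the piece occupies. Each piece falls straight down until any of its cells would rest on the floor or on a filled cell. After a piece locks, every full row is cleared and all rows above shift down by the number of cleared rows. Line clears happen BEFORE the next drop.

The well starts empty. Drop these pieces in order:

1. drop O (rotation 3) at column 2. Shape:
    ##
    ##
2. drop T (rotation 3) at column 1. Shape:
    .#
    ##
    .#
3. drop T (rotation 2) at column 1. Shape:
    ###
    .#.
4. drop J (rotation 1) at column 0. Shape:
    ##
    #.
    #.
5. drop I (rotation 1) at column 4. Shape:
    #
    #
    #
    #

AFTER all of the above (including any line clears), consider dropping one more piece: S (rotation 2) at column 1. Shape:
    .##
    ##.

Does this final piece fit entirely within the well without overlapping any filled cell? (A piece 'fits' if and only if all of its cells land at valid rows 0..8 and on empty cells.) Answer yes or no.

Drop 1: O rot3 at col 2 lands with bottom-row=0; cleared 0 line(s) (total 0); column heights now [0 0 2 2 0], max=2
Drop 2: T rot3 at col 1 lands with bottom-row=2; cleared 0 line(s) (total 0); column heights now [0 4 5 2 0], max=5
Drop 3: T rot2 at col 1 lands with bottom-row=5; cleared 0 line(s) (total 0); column heights now [0 7 7 7 0], max=7
Drop 4: J rot1 at col 0 lands with bottom-row=5; cleared 0 line(s) (total 0); column heights now [8 8 7 7 0], max=8
Drop 5: I rot1 at col 4 lands with bottom-row=0; cleared 0 line(s) (total 0); column heights now [8 8 7 7 4], max=8
Test piece S rot2 at col 1 (width 3): heights before test = [8 8 7 7 4]; fits = False

Answer: no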